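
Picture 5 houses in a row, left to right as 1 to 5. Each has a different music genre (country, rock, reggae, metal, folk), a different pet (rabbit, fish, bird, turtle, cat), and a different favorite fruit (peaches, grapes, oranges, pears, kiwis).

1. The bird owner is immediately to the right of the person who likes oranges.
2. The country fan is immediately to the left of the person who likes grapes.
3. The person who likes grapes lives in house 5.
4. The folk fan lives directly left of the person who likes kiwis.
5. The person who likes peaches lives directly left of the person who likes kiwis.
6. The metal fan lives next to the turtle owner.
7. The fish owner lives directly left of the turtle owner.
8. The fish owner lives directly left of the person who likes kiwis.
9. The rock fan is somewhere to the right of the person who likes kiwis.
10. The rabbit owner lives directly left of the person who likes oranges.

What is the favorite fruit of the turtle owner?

kiwis

From clue 3, the person who likes grapes must be in house 5.
Clue 2: the country fan is in house 4.
The rock fan is narrowed to house 3 or 5; consider each.
Placing it in house 3 leads to a contradiction, so it's in house 5.
The folk fan is narrowed to house 1 or 2 or 3; consider each.
Placing it in house 2 and house 3 leads to a contradiction, so it's in house 1.
Clue 4: the person who likes kiwis is in house 2.
By clue 5, the person who likes peaches is in house 1.
Clue 8 places the fish owner in house 1.
By clue 7, the turtle owner is in house 2.
Clue 6: the metal fan is in house 3.
Clue 10: the person who likes oranges is in house 4.
House 2 music genre: only reggae fits.
That leaves rabbit as the pet for house 3.
That leaves pears as the favorite fruit for house 3.
From clue 1, the bird owner must be in house 5.
House 4 pet: only cat fits.
So: house 1 = folk/fish/peaches, house 2 = reggae/turtle/kiwis, house 3 = metal/rabbit/pears, house 4 = country/cat/oranges, house 5 = rock/bird/grapes.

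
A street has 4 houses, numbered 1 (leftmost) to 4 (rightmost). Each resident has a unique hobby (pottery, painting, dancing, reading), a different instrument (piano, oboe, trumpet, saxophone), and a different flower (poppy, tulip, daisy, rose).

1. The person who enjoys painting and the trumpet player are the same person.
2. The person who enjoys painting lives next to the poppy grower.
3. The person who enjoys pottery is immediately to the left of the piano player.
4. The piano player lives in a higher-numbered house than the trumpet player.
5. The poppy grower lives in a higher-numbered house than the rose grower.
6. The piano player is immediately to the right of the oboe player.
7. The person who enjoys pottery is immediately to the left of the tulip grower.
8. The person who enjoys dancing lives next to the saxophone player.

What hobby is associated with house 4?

The person who enjoys painting is narrowed to house 1 or 2 or 3; consider each.
Placing it in house 2 and house 3 leads to a contradiction, so it's in house 1.
Clue 1 places the trumpet player in house 1.
By clue 2, the poppy grower is in house 2.
By clue 5, the rose grower is in house 1.
The person who enjoys pottery is narrowed to house 2 or 3; consider each.
Placing it in house 3 leads to a contradiction, so it's in house 2.
The piano player is in house 3 (clue 3).
From clue 6, the oboe player must be in house 2.
Clue 7: the tulip grower is in house 3.
That leaves saxophone as the instrument for house 4.
House 4 flower: only daisy fits.
The person who enjoys dancing is in house 3 (clue 8).
House 4's hobby must be reading (nothing else left).
So: house 1 = painting/trumpet/rose, house 2 = pottery/oboe/poppy, house 3 = dancing/piano/tulip, house 4 = reading/saxophone/daisy.

reading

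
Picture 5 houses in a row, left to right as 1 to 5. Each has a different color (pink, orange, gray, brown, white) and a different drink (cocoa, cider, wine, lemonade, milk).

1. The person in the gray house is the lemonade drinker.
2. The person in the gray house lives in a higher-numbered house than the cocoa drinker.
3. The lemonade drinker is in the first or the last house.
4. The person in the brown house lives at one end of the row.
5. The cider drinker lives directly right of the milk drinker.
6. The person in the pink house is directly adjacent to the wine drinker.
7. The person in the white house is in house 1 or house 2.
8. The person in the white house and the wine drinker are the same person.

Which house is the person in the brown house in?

By clue 1, the person in the gray house is in house 5.
From clue 1, the lemonade drinker must be in house 5.
So house 1 gets brown for color.
House 2 color: only white fits.
House 4's color must be orange (nothing else left).
By clue 6, the wine drinker is in house 2.
The only color still possible for house 3 is pink.
The cider drinker is in house 4 (clue 5).
Clue 5 places the milk drinker in house 3.
House 1's drink must be cocoa (nothing else left).
So: house 1 = brown/cocoa, house 2 = white/wine, house 3 = pink/milk, house 4 = orange/cider, house 5 = gray/lemonade.

1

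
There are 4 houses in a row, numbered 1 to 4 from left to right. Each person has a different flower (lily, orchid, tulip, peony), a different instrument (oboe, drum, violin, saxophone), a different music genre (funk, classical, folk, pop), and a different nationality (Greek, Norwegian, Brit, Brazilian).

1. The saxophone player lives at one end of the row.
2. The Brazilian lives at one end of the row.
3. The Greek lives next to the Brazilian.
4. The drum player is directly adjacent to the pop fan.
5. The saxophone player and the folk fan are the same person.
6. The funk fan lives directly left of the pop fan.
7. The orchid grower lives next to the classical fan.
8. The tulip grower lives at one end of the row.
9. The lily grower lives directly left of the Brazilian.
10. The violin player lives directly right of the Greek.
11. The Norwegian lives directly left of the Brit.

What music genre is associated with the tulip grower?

Clue 9: the lily grower is in house 3.
The Brazilian is in house 4 (clue 9).
The only nationality still possible for house 1 is Norwegian.
By clue 3, the Greek is in house 3.
Clue 10: the violin player is in house 4.
By clue 11, the Brit is in house 2.
The only instrument still possible for house 1 is saxophone.
Clue 5 places the folk fan in house 1.
House 4 music genre: only pop fits.
The drum player is in house 3 (clue 4).
By clue 6, the funk fan is in house 3.
House 2's instrument must be oboe (nothing else left).
House 2's music genre must be classical (nothing else left).
By clue 7, the orchid grower is in house 1.
The only flower still possible for house 2 is peony.
The only flower still possible for house 4 is tulip.
So: house 1 = orchid/saxophone/folk/Norwegian, house 2 = peony/oboe/classical/Brit, house 3 = lily/drum/funk/Greek, house 4 = tulip/violin/pop/Brazilian.

pop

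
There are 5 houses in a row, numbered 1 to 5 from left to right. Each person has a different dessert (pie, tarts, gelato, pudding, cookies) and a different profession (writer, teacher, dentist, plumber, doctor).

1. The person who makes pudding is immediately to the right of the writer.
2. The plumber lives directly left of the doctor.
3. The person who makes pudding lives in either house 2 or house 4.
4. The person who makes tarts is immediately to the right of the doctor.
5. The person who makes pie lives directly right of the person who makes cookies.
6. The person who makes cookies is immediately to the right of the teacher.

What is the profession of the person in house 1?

writer

The only dessert still possible for house 1 is gelato.
House 5 profession: only dentist fits.
The only profession still possible for house 4 is doctor.
From clue 2, the plumber must be in house 3.
From clue 4, the person who makes tarts must be in house 5.
The only profession still possible for house 2 is teacher.
Clue 1: the person who makes pudding is in house 2.
The person who makes cookies is in house 3 (clue 6).
The only dessert still possible for house 4 is pie.
That leaves writer as the profession for house 1.
So: house 1 = gelato/writer, house 2 = pudding/teacher, house 3 = cookies/plumber, house 4 = pie/doctor, house 5 = tarts/dentist.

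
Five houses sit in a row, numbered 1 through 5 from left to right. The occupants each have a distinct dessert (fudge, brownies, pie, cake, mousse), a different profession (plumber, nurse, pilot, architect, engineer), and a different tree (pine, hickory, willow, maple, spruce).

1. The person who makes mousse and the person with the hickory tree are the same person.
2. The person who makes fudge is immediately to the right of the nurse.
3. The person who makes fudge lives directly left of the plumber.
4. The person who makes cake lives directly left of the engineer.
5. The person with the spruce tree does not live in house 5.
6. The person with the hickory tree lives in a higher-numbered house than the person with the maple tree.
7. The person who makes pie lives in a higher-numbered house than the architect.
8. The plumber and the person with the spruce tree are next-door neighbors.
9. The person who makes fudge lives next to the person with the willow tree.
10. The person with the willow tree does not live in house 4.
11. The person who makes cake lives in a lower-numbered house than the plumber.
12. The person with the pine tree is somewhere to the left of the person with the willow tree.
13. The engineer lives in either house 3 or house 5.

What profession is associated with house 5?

pilot

The only dessert still possible for house 1 is brownies.
The person who makes cake is narrowed to house 2 or 4; consider each.
Placing it in house 4 leads to a contradiction, so it's in house 2.
Clue 4 places the engineer in house 3.
The person who makes fudge is in house 3 (clue 2).
Clue 2 places the nurse in house 2.
The plumber is in house 4 (clue 3).
The person with the spruce tree is in house 3 (clue 8).
From clue 9, the person with the willow tree must be in house 2.
Clue 12 places the person with the pine tree in house 1.
So house 1 gets architect for profession.
House 5's profession must be pilot (nothing else left).
House 5 tree: only hickory fits.
Clue 1 places the person who makes mousse in house 5.
House 4's dessert must be pie (nothing else left).
House 4 tree: only maple fits.
So: house 1 = brownies/architect/pine, house 2 = cake/nurse/willow, house 3 = fudge/engineer/spruce, house 4 = pie/plumber/maple, house 5 = mousse/pilot/hickory.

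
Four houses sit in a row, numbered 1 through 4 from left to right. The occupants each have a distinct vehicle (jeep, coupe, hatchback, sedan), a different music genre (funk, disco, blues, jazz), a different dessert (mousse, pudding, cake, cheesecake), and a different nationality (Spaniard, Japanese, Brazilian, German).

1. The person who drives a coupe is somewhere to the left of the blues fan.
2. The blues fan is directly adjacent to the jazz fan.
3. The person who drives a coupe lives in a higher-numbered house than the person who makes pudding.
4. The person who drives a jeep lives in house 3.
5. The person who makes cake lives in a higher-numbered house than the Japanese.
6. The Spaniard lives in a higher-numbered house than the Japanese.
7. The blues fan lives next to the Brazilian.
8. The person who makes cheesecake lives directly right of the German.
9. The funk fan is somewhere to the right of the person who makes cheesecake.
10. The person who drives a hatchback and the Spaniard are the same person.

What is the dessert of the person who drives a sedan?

pudding

Clue 4: the person who drives a jeep is in house 3.
The only vehicle still possible for house 1 is sedan.
House 2's vehicle must be coupe (nothing else left).
The only vehicle still possible for house 4 is hatchback.
The person who makes pudding is in house 1 (clue 3).
Clue 10 places the Spaniard in house 4.
House 1's music genre must be disco (nothing else left).
That leaves jazz as the music genre for house 2.
Clue 2 places the blues fan in house 3.
By clue 7, the Brazilian is in house 2.
House 4's music genre must be funk (nothing else left).
That leaves German as the nationality for house 1.
House 3's nationality must be Japanese (nothing else left).
By clue 5, the person who makes cake is in house 4.
The person who makes cheesecake is in house 2 (clue 8).
The only dessert still possible for house 3 is mousse.
So: house 1 = sedan/disco/pudding/German, house 2 = coupe/jazz/cheesecake/Brazilian, house 3 = jeep/blues/mousse/Japanese, house 4 = hatchback/funk/cake/Spaniard.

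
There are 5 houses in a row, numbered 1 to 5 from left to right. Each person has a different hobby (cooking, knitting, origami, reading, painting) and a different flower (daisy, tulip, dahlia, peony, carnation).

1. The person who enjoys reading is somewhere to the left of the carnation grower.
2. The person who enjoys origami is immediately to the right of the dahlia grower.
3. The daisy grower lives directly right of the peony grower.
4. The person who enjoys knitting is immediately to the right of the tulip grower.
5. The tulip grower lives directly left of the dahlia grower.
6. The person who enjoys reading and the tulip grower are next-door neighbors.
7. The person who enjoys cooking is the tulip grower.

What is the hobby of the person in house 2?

The person who enjoys cooking is narrowed to house 1 or 2 or 3; consider each.
Placing it in house 1 and house 2 leads to a contradiction, so it's in house 3.
Clue 7: the tulip grower is in house 3.
House 1 flower: only peony fits.
Clue 2: the person who enjoys origami is in house 5.
Clue 2 places the dahlia grower in house 4.
The daisy grower is in house 2 (clue 3).
By clue 4, the person who enjoys knitting is in house 4.
House 1 hobby: only painting fits.
The only hobby still possible for house 2 is reading.
House 5's flower must be carnation (nothing else left).
So: house 1 = painting/peony, house 2 = reading/daisy, house 3 = cooking/tulip, house 4 = knitting/dahlia, house 5 = origami/carnation.

reading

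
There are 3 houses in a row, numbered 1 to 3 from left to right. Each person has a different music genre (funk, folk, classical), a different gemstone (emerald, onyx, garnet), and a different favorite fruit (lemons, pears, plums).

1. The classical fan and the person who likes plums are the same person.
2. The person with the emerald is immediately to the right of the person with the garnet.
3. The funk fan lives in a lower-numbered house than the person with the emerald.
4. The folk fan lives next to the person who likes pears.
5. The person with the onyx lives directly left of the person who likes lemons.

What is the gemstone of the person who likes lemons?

The only gemstone still possible for house 3 is emerald.
The person with the garnet is in house 2 (clue 2).
So house 1 gets onyx for gemstone.
Clue 5 places the person who likes lemons in house 2.
Clue 4 places the folk fan in house 2.
So house 3 gets classical for music genre.
The person who likes plums is in house 3 (clue 1).
The only music genre still possible for house 1 is funk.
So house 1 gets pears for favorite fruit.
So: house 1 = funk/onyx/pears, house 2 = folk/garnet/lemons, house 3 = classical/emerald/plums.

garnet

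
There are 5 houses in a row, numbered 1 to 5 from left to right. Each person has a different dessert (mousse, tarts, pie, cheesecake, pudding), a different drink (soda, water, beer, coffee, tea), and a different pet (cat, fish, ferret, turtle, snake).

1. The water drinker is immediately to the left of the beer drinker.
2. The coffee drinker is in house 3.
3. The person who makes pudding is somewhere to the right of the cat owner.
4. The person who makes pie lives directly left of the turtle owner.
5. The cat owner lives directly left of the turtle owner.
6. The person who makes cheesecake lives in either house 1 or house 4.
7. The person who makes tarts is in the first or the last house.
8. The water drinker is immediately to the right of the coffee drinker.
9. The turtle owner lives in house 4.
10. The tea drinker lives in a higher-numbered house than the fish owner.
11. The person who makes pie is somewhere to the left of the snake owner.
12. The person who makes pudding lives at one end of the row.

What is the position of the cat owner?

3

Clue 2: the coffee drinker is in house 3.
From clue 8, the water drinker must be in house 4.
By clue 9, the turtle owner is in house 4.
By clue 12, the person who makes pudding is in house 5.
House 1 drink: only soda fits.
Clue 1 places the beer drinker in house 5.
From clue 4, the person who makes pie must be in house 3.
Clue 5: the cat owner is in house 3.
Clue 11: the snake owner is in house 5.
The only dessert still possible for house 1 is tarts.
The only dessert still possible for house 2 is mousse.
The only dessert still possible for house 4 is cheesecake.
So house 2 gets tea for drink.
From clue 10, the fish owner must be in house 1.
The only pet still possible for house 2 is ferret.
So: house 1 = tarts/soda/fish, house 2 = mousse/tea/ferret, house 3 = pie/coffee/cat, house 4 = cheesecake/water/turtle, house 5 = pudding/beer/snake.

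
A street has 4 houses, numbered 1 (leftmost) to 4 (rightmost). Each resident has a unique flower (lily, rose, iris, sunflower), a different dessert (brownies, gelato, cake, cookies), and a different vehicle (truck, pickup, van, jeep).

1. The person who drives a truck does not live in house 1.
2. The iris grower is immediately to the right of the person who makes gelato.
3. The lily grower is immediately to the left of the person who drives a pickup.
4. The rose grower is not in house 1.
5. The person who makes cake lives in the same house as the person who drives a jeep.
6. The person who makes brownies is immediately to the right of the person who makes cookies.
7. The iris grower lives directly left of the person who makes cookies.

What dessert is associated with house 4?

Clue 7: the iris grower is in house 2.
Clue 7: the person who makes cookies is in house 3.
Clue 2 places the person who makes gelato in house 1.
Clue 6: the person who makes brownies is in house 4.
The only dessert still possible for house 2 is cake.
The person who drives a jeep is in house 2 (clue 5).
The only vehicle still possible for house 1 is van.
The only vehicle still possible for house 3 is truck.
The only vehicle still possible for house 4 is pickup.
By clue 3, the lily grower is in house 3.
That leaves sunflower as the flower for house 1.
House 4's flower must be rose (nothing else left).
So: house 1 = sunflower/gelato/van, house 2 = iris/cake/jeep, house 3 = lily/cookies/truck, house 4 = rose/brownies/pickup.

brownies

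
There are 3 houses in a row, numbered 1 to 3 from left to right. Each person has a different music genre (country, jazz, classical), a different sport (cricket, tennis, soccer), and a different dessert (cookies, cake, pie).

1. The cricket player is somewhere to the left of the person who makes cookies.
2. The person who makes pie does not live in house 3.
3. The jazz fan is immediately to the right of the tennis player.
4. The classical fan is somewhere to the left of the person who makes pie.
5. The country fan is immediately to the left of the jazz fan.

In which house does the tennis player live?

2

The classical fan is in house 1 (clue 4).
From clue 4, the person who makes pie must be in house 2.
House 3's music genre must be jazz (nothing else left).
The only sport still possible for house 3 is soccer.
So house 1 gets cake for dessert.
That leaves cookies as the dessert for house 3.
By clue 3, the tennis player is in house 2.
House 2's music genre must be country (nothing else left).
House 1's sport must be cricket (nothing else left).
So: house 1 = classical/cricket/cake, house 2 = country/tennis/pie, house 3 = jazz/soccer/cookies.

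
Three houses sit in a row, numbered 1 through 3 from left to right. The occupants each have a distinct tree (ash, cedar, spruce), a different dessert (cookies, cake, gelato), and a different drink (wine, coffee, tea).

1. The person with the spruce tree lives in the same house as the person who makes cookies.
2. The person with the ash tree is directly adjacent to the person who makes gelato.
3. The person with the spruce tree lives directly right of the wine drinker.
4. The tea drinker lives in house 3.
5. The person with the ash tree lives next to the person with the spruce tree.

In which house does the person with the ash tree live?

Clue 4 places the tea drinker in house 3.
The person with the spruce tree is narrowed to house 2 or 3; consider each.
Placing it in house 2 leads to a contradiction, so it's in house 3.
From clue 1, the person who makes cookies must be in house 3.
Clue 3 places the wine drinker in house 2.
Clue 5 places the person with the ash tree in house 2.
The only tree still possible for house 1 is cedar.
So house 1 gets coffee for drink.
Clue 2: the person who makes gelato is in house 1.
So house 2 gets cake for dessert.
So: house 1 = cedar/gelato/coffee, house 2 = ash/cake/wine, house 3 = spruce/cookies/tea.

2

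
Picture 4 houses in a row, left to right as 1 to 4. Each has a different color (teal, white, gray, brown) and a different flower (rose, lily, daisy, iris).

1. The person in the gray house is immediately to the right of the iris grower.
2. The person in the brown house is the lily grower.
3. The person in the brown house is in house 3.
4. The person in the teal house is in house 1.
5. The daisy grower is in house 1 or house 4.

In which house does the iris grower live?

Clue 3 places the person in the brown house in house 3.
Clue 4: the person in the teal house is in house 1.
Clue 2 places the lily grower in house 3.
So house 1 gets iris for flower.
House 2 flower: only rose fits.
House 4 flower: only daisy fits.
Clue 1 places the person in the gray house in house 2.
That leaves white as the color for house 4.
So: house 1 = teal/iris, house 2 = gray/rose, house 3 = brown/lily, house 4 = white/daisy.

1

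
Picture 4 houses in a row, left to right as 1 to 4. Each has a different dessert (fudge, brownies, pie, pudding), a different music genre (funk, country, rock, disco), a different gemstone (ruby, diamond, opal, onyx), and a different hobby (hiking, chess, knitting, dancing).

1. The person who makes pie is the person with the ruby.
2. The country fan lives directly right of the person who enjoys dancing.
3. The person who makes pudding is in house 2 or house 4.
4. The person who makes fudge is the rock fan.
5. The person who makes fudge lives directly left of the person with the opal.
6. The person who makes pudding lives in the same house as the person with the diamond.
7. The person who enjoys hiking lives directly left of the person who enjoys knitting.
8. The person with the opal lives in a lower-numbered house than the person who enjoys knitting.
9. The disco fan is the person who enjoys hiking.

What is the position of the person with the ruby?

The person who makes fudge is narrowed to house 1 or 2; consider each.
Placing it in house 2 leads to a contradiction, so it's in house 1.
From clue 4, the rock fan must be in house 1.
Clue 5 places the person with the opal in house 2.
The person who makes pudding is in house 4 (clue 6).
That leaves brownies as the dessert for house 2.
House 3 dessert: only pie fits.
So house 1 gets onyx for gemstone.
House 3's gemstone must be ruby (nothing else left).
House 4 gemstone: only diamond fits.
The disco fan is narrowed to house 2 or 3; consider each.
Placing it in house 2 leads to a contradiction, so it's in house 3.
Clue 9 places the person who enjoys hiking in house 3.
House 4's hobby must be knitting (nothing else left).
The country fan is in house 2 (clue 2).
By clue 2, the person who enjoys dancing is in house 1.
House 4's music genre must be funk (nothing else left).
The only hobby still possible for house 2 is chess.
So: house 1 = fudge/rock/onyx/dancing, house 2 = brownies/country/opal/chess, house 3 = pie/disco/ruby/hiking, house 4 = pudding/funk/diamond/knitting.

3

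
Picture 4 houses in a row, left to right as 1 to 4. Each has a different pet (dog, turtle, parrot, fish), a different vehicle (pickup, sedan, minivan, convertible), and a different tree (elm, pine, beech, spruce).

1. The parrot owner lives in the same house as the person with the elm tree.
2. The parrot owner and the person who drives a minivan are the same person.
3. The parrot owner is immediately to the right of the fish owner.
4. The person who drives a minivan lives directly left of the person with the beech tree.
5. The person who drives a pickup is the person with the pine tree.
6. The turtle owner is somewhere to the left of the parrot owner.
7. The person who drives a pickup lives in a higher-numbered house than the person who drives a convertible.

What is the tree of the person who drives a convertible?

House 4 pet: only dog fits.
So house 1 gets spruce for tree.
The only pet still possible for house 3 is parrot.
Clue 1 places the person with the elm tree in house 3.
Clue 2 places the person who drives a minivan in house 3.
Clue 3 places the fish owner in house 2.
Clue 4: the person with the beech tree is in house 4.
House 1's pet must be turtle (nothing else left).
So house 2 gets pine for tree.
The person who drives a pickup is in house 2 (clue 5).
Clue 7 places the person who drives a convertible in house 1.
That leaves sedan as the vehicle for house 4.
So: house 1 = turtle/convertible/spruce, house 2 = fish/pickup/pine, house 3 = parrot/minivan/elm, house 4 = dog/sedan/beech.

spruce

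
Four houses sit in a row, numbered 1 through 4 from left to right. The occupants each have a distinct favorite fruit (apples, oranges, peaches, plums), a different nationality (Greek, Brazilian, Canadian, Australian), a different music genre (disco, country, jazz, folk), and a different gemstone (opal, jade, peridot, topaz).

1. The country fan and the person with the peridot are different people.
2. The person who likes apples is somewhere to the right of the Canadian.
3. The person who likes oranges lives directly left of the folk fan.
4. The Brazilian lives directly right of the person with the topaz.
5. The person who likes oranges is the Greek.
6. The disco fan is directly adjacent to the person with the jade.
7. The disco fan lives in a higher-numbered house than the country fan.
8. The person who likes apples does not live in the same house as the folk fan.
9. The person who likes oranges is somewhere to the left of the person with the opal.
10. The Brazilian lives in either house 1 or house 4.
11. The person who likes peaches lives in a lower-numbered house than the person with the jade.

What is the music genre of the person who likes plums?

folk

The Brazilian is in house 4 (clue 10).
By clue 4, the person with the topaz is in house 3.
House 1's gemstone must be peridot (nothing else left).
Clue 6 places the disco fan in house 3.
Clue 7: the country fan is in house 2.
That leaves jazz as the music genre for house 1.
So house 4 gets folk for music genre.
Clue 3: the person who likes oranges is in house 3.
By clue 5, the Greek is in house 3.
The person with the opal is in house 4 (clue 9).
That leaves plums as the favorite fruit for house 4.
House 2's gemstone must be jade (nothing else left).
From clue 2, the Canadian must be in house 1.
Clue 11 places the person who likes peaches in house 1.
House 2 favorite fruit: only apples fits.
House 2 nationality: only Australian fits.
So: house 1 = peaches/Canadian/jazz/peridot, house 2 = apples/Australian/country/jade, house 3 = oranges/Greek/disco/topaz, house 4 = plums/Brazilian/folk/opal.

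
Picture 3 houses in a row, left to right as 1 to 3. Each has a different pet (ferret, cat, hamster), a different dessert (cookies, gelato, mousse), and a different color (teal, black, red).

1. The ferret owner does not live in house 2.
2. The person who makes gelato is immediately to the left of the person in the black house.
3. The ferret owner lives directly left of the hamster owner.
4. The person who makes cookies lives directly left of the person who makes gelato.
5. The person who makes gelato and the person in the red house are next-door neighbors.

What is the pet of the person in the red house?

ferret

Clue 3 places the ferret owner in house 1.
The hamster owner is in house 2 (clue 3).
The person who makes cookies is in house 1 (clue 4).
By clue 4, the person who makes gelato is in house 2.
House 3 pet: only cat fits.
House 3's dessert must be mousse (nothing else left).
By clue 2, the person in the black house is in house 3.
That leaves red as the color for house 1.
House 2's color must be teal (nothing else left).
So: house 1 = ferret/cookies/red, house 2 = hamster/gelato/teal, house 3 = cat/mousse/black.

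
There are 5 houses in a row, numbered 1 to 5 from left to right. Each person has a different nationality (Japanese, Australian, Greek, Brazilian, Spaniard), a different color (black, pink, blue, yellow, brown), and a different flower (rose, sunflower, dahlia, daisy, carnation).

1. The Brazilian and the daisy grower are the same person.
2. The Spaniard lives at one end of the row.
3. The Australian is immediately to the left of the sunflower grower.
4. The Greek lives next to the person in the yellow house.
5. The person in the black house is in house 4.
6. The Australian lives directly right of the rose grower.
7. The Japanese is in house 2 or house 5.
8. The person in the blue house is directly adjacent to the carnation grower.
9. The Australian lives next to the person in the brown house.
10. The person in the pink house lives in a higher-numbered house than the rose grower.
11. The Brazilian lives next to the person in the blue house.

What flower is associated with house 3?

sunflower

The person in the black house is in house 4 (clue 5).
The Japanese is narrowed to house 2 or 5; consider each.
Placing it in house 2 leads to a contradiction, so it's in house 5.
That leaves Spaniard as the nationality for house 1.
The Australian is narrowed to house 2 or 3 or 4; consider each.
Placing it in house 3 and house 4 leads to a contradiction, so it's in house 2.
By clue 3, the sunflower grower is in house 3.
Clue 6 places the rose grower in house 1.
So house 5 gets dahlia for flower.
Clue 1 places the Brazilian in house 4.
The daisy grower is in house 4 (clue 1).
That leaves Greek as the nationality for house 3.
House 1 color: only brown fits.
The only flower still possible for house 2 is carnation.
Clue 4: the person in the yellow house is in house 2.
The person in the blue house is in house 3 (clue 8).
That leaves pink as the color for house 5.
So: house 1 = Spaniard/brown/rose, house 2 = Australian/yellow/carnation, house 3 = Greek/blue/sunflower, house 4 = Brazilian/black/daisy, house 5 = Japanese/pink/dahlia.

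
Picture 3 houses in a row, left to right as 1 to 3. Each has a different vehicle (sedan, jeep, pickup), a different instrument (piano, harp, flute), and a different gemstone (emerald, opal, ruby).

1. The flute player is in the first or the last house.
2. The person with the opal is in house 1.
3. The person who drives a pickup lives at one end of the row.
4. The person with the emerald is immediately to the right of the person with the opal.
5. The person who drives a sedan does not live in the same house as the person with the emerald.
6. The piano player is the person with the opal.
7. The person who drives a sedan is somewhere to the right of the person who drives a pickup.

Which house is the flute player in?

Clue 2 places the person with the opal in house 1.
Clue 4: the person with the emerald is in house 2.
From clue 6, the piano player must be in house 1.
The person who drives a sedan is in house 3 (clue 7).
From clue 7, the person who drives a pickup must be in house 1.
That leaves jeep as the vehicle for house 2.
That leaves harp as the instrument for house 2.
So house 3 gets flute for instrument.
That leaves ruby as the gemstone for house 3.
So: house 1 = pickup/piano/opal, house 2 = jeep/harp/emerald, house 3 = sedan/flute/ruby.

3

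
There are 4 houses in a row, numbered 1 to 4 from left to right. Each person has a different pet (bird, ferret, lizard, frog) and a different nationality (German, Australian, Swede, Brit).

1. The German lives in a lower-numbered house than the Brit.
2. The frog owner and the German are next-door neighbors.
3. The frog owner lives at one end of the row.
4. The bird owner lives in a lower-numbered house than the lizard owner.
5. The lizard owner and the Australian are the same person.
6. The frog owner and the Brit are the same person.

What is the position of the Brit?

The frog owner is in house 4 (clue 6).
From clue 6, the Brit must be in house 4.
Clue 2: the German is in house 3.
House 1's nationality must be Swede (nothing else left).
So house 2 gets Australian for nationality.
From clue 5, the lizard owner must be in house 2.
House 3's pet must be ferret (nothing else left).
The only pet still possible for house 1 is bird.
So: house 1 = bird/Swede, house 2 = lizard/Australian, house 3 = ferret/German, house 4 = frog/Brit.

4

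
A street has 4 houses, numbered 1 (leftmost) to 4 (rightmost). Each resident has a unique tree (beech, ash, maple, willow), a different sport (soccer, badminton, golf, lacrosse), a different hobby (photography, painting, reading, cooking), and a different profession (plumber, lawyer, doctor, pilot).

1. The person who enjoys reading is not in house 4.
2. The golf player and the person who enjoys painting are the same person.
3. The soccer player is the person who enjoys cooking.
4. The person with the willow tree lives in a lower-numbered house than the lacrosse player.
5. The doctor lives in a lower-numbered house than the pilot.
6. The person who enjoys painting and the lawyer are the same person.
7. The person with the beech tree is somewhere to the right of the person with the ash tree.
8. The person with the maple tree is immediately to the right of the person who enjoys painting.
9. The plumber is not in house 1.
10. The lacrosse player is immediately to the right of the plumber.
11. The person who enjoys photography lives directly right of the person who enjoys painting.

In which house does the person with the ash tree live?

So house 4 gets pilot for profession.
The lacrosse player is narrowed to house 3 or 4; consider each.
Placing it in house 4 leads to a contradiction, so it's in house 3.
Clue 10: the plumber is in house 2.
By clue 6, the person who enjoys painting is in house 1.
Clue 6 places the lawyer in house 1.
The person with the maple tree is in house 2 (clue 8).
By clue 11, the person who enjoys photography is in house 2.
The only tree still possible for house 1 is willow.
House 4 tree: only beech fits.
That leaves reading as the hobby for house 3.
So house 4 gets cooking for hobby.
So house 3 gets doctor for profession.
Clue 2: the golf player is in house 1.
The soccer player is in house 4 (clue 3).
The only tree still possible for house 3 is ash.
The only sport still possible for house 2 is badminton.
So: house 1 = willow/golf/painting/lawyer, house 2 = maple/badminton/photography/plumber, house 3 = ash/lacrosse/reading/doctor, house 4 = beech/soccer/cooking/pilot.

3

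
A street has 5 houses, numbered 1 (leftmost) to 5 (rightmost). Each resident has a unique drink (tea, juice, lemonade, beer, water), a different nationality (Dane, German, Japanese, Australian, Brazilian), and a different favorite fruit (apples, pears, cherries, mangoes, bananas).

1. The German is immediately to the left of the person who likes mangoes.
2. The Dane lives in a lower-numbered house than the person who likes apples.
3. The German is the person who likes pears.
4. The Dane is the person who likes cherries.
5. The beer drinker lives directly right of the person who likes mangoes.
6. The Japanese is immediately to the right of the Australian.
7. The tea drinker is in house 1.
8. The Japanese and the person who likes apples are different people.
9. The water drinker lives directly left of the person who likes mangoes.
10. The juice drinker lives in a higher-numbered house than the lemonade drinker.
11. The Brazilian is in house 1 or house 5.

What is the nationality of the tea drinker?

Dane

By clue 7, the tea drinker is in house 1.
The beer drinker is narrowed to house 4 or 5; consider each.
Placing it in house 5 leads to a contradiction, so it's in house 4.
Clue 5 places the person who likes mangoes in house 3.
From clue 9, the water drinker must be in house 2.
House 5's drink must be juice (nothing else left).
By clue 1, the German is in house 2.
House 3 drink: only lemonade fits.
The only favorite fruit still possible for house 2 is pears.
House 3 nationality: only Australian fits.
Clue 6 places the Japanese in house 4.
From clue 8, the person who likes apples must be in house 5.
House 5 nationality: only Brazilian fits.
The person who likes cherries is in house 1 (clue 4).
House 1's nationality must be Dane (nothing else left).
That leaves bananas as the favorite fruit for house 4.
So: house 1 = tea/Dane/cherries, house 2 = water/German/pears, house 3 = lemonade/Australian/mangoes, house 4 = beer/Japanese/bananas, house 5 = juice/Brazilian/apples.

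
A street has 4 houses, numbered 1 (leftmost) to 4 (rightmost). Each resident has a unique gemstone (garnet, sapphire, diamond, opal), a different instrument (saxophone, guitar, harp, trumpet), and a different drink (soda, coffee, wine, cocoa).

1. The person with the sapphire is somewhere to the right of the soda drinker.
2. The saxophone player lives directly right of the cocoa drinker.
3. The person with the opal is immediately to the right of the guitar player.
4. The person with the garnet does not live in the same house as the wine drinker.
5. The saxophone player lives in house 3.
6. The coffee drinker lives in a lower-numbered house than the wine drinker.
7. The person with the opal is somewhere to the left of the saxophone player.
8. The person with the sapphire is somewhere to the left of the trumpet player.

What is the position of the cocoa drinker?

2

Clue 5 places the saxophone player in house 3.
Clue 7 places the person with the opal in house 2.
That leaves trumpet as the instrument for house 4.
The only drink still possible for house 4 is wine.
The cocoa drinker is in house 2 (clue 2).
The guitar player is in house 1 (clue 3).
House 3's gemstone must be sapphire (nothing else left).
The only gemstone still possible for house 4 is diamond.
That leaves harp as the instrument for house 2.
So house 3 gets coffee for drink.
House 1 gemstone: only garnet fits.
That leaves soda as the drink for house 1.
So: house 1 = garnet/guitar/soda, house 2 = opal/harp/cocoa, house 3 = sapphire/saxophone/coffee, house 4 = diamond/trumpet/wine.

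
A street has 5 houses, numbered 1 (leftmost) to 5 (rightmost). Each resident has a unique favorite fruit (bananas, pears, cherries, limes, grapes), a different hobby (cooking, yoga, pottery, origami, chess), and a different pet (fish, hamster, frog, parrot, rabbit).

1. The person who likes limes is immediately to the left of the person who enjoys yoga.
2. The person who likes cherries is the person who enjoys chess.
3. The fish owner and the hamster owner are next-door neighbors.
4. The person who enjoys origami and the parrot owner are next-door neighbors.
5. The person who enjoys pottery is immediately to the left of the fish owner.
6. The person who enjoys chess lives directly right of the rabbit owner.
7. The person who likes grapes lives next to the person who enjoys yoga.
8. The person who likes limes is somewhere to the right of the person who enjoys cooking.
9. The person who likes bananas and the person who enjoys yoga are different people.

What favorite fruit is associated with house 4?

The person who likes limes is narrowed to house 2 or 3 or 4; consider each.
Placing it in house 3 and house 4 leads to a contradiction, so it's in house 2.
By clue 1, the person who enjoys yoga is in house 3.
Clue 8 places the person who enjoys cooking in house 1.
So house 4 gets grapes for favorite fruit.
Clue 2: the person who likes cherries is in house 5.
Clue 2: the person who enjoys chess is in house 5.
Clue 6: the rabbit owner is in house 4.
House 3's favorite fruit must be pears (nothing else left).
From clue 3, the fish owner must be in house 3.
From clue 3, the hamster owner must be in house 2.
Clue 5 places the person who enjoys pottery in house 2.
The only favorite fruit still possible for house 1 is bananas.
House 4 hobby: only origami fits.
The parrot owner is in house 5 (clue 4).
House 1's pet must be frog (nothing else left).
So: house 1 = bananas/cooking/frog, house 2 = limes/pottery/hamster, house 3 = pears/yoga/fish, house 4 = grapes/origami/rabbit, house 5 = cherries/chess/parrot.

grapes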